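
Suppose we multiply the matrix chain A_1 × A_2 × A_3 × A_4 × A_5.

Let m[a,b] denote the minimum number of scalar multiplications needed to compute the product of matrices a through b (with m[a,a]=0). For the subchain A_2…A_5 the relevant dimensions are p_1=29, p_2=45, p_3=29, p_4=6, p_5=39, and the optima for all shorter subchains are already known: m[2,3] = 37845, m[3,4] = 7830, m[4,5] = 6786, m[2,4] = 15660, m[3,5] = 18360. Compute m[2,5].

m[2,5] = min over k∈[2,4] of m[2,k]+m[k+1,5]+p_{1}·p_k·p_{5}.
k=2: 0 + 18360 + 29·45·39 = 69255; k=3: 37845 + 6786 + 29·29·39 = 77430; k=4: 15660 + 0 + 29·6·39 = 22446.
Minimum: 22446 at k=4.

22446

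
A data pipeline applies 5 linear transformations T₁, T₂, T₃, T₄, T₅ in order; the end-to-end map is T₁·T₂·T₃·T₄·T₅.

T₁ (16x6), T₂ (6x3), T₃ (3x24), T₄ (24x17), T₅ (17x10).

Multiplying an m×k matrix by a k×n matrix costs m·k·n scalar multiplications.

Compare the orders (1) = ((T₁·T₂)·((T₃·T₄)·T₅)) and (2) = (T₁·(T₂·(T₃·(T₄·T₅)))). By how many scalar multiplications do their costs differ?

3438

Order (1) = ((T₁·T₂)·((T₃·T₄)·T₅)): (T₁·T₂): 16×6 by 6×3 → 16×3, cost 16·6·3 = 288; (T₃·T₄): 3×24 by 24×17 → 3×17, cost 3·24·17 = 1224; ((T₃·T₄)·T₅): 3×17 by 17×10 → 3×10, cost 3·17·10 = 510; cumulative 1734; ((T₁·T₂)·((T₃·T₄)·T₅)): 16×3 by 3×10 → 16×10, cost 16·3·10 = 480; cumulative 2502. Total 2502.
Order (2) = (T₁·(T₂·(T₃·(T₄·T₅)))): (T₄·T₅): 24×17 by 17×10 → 24×10, cost 24·17·10 = 4080; (T₃·(T₄·T₅)): 3×24 by 24×10 → 3×10, cost 3·24·10 = 720; cumulative 4800; (T₂·(T₃·(T₄·T₅))): 6×3 by 3×10 → 6×10, cost 6·3·10 = 180; cumulative 4980; (T₁·(T₂·(T₃·(T₄·T₅)))): 16×6 by 6×10 → 16×10, cost 16·6·10 = 960; cumulative 5940. Total 5940.
Difference: |2502 − 5940| = 3438.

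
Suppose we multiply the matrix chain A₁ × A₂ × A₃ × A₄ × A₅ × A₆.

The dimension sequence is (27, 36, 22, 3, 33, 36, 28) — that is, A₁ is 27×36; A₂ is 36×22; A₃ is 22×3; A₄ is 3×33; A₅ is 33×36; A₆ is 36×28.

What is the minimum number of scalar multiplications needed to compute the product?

Adjacent pairs: A₁A₂ = 27·36·22 = 21384; A₂A₃ = 36·22·3 = 2376; A₃A₄ = 22·3·33 = 2178; A₄A₅ = 3·33·36 = 3564; A₅A₆ = 33·36·28 = 33264.
Length 3: A₁..A₃: k=1: 0+2376+27·36·3=5292; k=2: 21384+0+27·22·3=23166 → min 5292 | A₂..A₄: k=2: 0+2178+36·22·33=28314; k=3: 2376+0+36·3·33=5940 → min 5940 | A₃..A₅: k=3: 0+3564+22·3·36=5940; k=4: 2178+0+22·33·36=28314 → min 5940 | A₄..A₆: k=4: 0+33264+3·33·28=36036; k=5: 3564+0+3·36·28=6588 → min 6588.
Length 4: A₁..A₄: k=1: 0+5940+27·36·33=38016; k=2: 21384+2178+27·22·33=43164; k=3: 5292+0+27·3·33=7965 → min 7965 | A₂..A₅: k=2: 0+5940+36·22·36=34452; k=3: 2376+3564+36·3·36=9828; k=4: 5940+0+36·33·36=48708 → min 9828 | A₃..A₆: k=3: 0+6588+22·3·28=8436; k=4: 2178+33264+22·33·28=55770; k=5: 5940+0+22·36·28=28116 → min 8436.
Length 5: A₁..A₅: k=1: 0+9828+27·36·36=44820; k=2: 21384+5940+27·22·36=48708; k=3: 5292+3564+27·3·36=11772; k=4: 7965+0+27·33·36=40041 → min 11772 | A₂..A₆: k=2: 0+8436+36·22·28=30612; k=3: 2376+6588+36·3·28=11988; k=4: 5940+33264+36·33·28=72468; k=5: 9828+0+36·36·28=46116 → min 11988.
Length 6: A₁..A₆: k=1: 0+11988+27·36·28=39204; k=2: 21384+8436+27·22·28=46452; k=3: 5292+6588+27·3·28=14148; k=4: 7965+33264+27·33·28=66177; k=5: 11772+0+27·36·28=38988 → min 14148.
Optimal order: ((A₁ × (A₂ × A₃)) × ((A₄ × A₅) × A₆)) with cost 14148.

14148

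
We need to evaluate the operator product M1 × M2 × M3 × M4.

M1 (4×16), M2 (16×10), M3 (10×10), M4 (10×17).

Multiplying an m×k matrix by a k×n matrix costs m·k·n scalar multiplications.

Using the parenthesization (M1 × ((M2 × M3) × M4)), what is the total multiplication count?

5408

(M2 × M3): 16×10 by 10×10 → 16×10, cost 16·10·10 = 1600
((M2 × M3) × M4): 16×10 by 10×17 → 16×17, cost 16·10·17 = 2720; cumulative 4320
(M1 × ((M2 × M3) × M4)): 4×16 by 16×17 → 4×17, cost 4·16·17 = 1088; cumulative 5408
Total: 5408 scalar multiplications.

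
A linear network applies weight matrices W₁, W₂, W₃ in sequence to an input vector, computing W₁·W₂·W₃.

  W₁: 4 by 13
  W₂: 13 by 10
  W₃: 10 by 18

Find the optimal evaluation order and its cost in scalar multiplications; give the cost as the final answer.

1240

(W₁·(W₂·W₃)): cost 3276.
((W₁·W₂)·W₃): cost 1240.
Optimal: ((W₁·W₂)·W₃) with cost 1240.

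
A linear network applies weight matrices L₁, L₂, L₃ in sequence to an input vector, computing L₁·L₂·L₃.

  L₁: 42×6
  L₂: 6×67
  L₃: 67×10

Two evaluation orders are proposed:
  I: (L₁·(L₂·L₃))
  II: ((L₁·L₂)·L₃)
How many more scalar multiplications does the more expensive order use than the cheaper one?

Order I = (L₁·(L₂·L₃)): (L₂·L₃): 6×67 by 67×10 → 6×10, cost 6·67·10 = 4020; (L₁·(L₂·L₃)): 42×6 by 6×10 → 42×10, cost 42·6·10 = 2520; cumulative 6540. Total 6540.
Order II = ((L₁·L₂)·L₃): (L₁·L₂): 42×6 by 6×67 → 42×67, cost 42·6·67 = 16884; ((L₁·L₂)·L₃): 42×67 by 67×10 → 42×10, cost 42·67·10 = 28140; cumulative 45024. Total 45024.
Difference: |6540 − 45024| = 38484.

38484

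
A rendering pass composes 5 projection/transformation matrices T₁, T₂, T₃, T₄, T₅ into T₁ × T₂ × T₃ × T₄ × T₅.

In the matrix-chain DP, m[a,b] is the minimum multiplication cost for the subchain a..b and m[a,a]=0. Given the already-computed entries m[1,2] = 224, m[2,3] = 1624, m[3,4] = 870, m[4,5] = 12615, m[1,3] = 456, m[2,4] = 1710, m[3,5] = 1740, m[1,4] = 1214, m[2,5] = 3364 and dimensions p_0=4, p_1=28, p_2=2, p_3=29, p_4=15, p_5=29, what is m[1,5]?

2196

m[1,5] = min over k∈[1,4] of m[1,k]+m[k+1,5]+p_{0}·p_k·p_{5}.
k=1: 0 + 3364 + 4·28·29 = 6612; k=2: 224 + 1740 + 4·2·29 = 2196; k=3: 456 + 12615 + 4·29·29 = 16435; k=4: 1214 + 0 + 4·15·29 = 2954.
Minimum: 2196 at k=2.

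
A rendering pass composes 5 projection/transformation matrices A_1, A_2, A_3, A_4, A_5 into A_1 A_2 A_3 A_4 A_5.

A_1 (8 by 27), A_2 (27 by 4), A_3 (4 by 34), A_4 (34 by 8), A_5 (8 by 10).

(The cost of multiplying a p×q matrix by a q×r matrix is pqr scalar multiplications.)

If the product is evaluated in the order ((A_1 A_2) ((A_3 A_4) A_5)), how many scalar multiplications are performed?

2592

(A_1 A_2): 8×27 by 27×4 → 8×4, cost 8·27·4 = 864
(A_3 A_4): 4×34 by 34×8 → 4×8, cost 4·34·8 = 1088
((A_3 A_4) A_5): 4×8 by 8×10 → 4×10, cost 4·8·10 = 320; cumulative 1408
((A_1 A_2) ((A_3 A_4) A_5)): 8×4 by 4×10 → 8×10, cost 8·4·10 = 320; cumulative 2592
Total: 2592 scalar multiplications.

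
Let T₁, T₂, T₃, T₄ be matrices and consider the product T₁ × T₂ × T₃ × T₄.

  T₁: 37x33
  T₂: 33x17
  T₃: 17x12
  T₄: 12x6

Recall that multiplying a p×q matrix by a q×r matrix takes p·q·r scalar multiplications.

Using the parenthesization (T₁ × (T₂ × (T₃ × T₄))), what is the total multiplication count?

(T₃ × T₄): 17×12 by 12×6 → 17×6, cost 17·12·6 = 1224
(T₂ × (T₃ × T₄)): 33×17 by 17×6 → 33×6, cost 33·17·6 = 3366; cumulative 4590
(T₁ × (T₂ × (T₃ × T₄))): 37×33 by 33×6 → 37×6, cost 37·33·6 = 7326; cumulative 11916
Total: 11916 scalar multiplications.

11916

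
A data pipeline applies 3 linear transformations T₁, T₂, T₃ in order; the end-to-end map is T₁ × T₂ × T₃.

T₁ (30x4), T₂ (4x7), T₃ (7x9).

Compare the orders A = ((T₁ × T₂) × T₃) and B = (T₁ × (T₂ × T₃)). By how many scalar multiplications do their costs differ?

Order A = ((T₁ × T₂) × T₃): (T₁ × T₂): 30×4 by 4×7 → 30×7, cost 30·4·7 = 840; ((T₁ × T₂) × T₃): 30×7 by 7×9 → 30×9, cost 30·7·9 = 1890; cumulative 2730. Total 2730.
Order B = (T₁ × (T₂ × T₃)): (T₂ × T₃): 4×7 by 7×9 → 4×9, cost 4·7·9 = 252; (T₁ × (T₂ × T₃)): 30×4 by 4×9 → 30×9, cost 30·4·9 = 1080; cumulative 1332. Total 1332.
Difference: |2730 − 1332| = 1398.

1398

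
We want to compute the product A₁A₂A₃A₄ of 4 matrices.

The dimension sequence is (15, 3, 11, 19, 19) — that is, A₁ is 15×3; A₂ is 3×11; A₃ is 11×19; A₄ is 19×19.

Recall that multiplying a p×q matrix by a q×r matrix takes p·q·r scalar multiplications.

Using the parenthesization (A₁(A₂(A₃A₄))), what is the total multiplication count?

5453

(A₃A₄): 11×19 by 19×19 → 11×19, cost 11·19·19 = 3971
(A₂(A₃A₄)): 3×11 by 11×19 → 3×19, cost 3·11·19 = 627; cumulative 4598
(A₁(A₂(A₃A₄))): 15×3 by 3×19 → 15×19, cost 15·3·19 = 855; cumulative 5453
Total: 5453 scalar multiplications.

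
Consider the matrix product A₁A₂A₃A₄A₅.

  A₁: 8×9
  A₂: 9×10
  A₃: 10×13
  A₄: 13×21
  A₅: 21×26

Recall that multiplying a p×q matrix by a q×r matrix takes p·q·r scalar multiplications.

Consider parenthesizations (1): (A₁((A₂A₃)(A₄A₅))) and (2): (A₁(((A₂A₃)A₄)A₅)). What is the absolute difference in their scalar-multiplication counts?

2769

Order (1) = (A₁((A₂A₃)(A₄A₅))): (A₂A₃): 9×10 by 10×13 → 9×13, cost 9·10·13 = 1170; (A₄A₅): 13×21 by 21×26 → 13×26, cost 13·21·26 = 7098; ((A₂A₃)(A₄A₅)): 9×13 by 13×26 → 9×26, cost 9·13·26 = 3042; cumulative 11310; (A₁((A₂A₃)(A₄A₅))): 8×9 by 9×26 → 8×26, cost 8·9·26 = 1872; cumulative 13182. Total 13182.
Order (2) = (A₁(((A₂A₃)A₄)A₅)): (A₂A₃): 9×10 by 10×13 → 9×13, cost 9·10·13 = 1170; ((A₂A₃)A₄): 9×13 by 13×21 → 9×21, cost 9·13·21 = 2457; cumulative 3627; (((A₂A₃)A₄)A₅): 9×21 by 21×26 → 9×26, cost 9·21·26 = 4914; cumulative 8541; (A₁(((A₂A₃)A₄)A₅)): 8×9 by 9×26 → 8×26, cost 8·9·26 = 1872; cumulative 10413. Total 10413.
Difference: |13182 − 10413| = 2769.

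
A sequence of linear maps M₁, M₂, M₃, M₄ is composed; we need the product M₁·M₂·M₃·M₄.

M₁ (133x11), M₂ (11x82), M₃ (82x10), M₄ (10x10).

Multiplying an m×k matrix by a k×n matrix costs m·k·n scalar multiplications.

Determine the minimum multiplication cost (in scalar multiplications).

24750

Adjacent pairs: M₁M₂ = 133·11·82 = 119966; M₂M₃ = 11·82·10 = 9020; M₃M₄ = 82·10·10 = 8200.
Length 3: M₁..M₃: k=1: 0+9020+133·11·10=23650; k=2: 119966+0+133·82·10=229026 → min 23650 | M₂..M₄: k=2: 0+8200+11·82·10=17220; k=3: 9020+0+11·10·10=10120 → min 10120.
Length 4: M₁..M₄: k=1: 0+10120+133·11·10=24750; k=2: 119966+8200+133·82·10=237226; k=3: 23650+0+133·10·10=36950 → min 24750.
Optimal order: (M₁·((M₂·M₃)·M₄)) with cost 24750.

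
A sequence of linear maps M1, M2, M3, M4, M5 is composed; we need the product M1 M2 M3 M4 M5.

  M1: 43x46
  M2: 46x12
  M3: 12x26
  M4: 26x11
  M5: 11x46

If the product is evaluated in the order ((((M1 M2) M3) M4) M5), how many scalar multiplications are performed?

71208

(M1 M2): 43×46 by 46×12 → 43×12, cost 43·46·12 = 23736
((M1 M2) M3): 43×12 by 12×26 → 43×26, cost 43·12·26 = 13416; cumulative 37152
(((M1 M2) M3) M4): 43×26 by 26×11 → 43×11, cost 43·26·11 = 12298; cumulative 49450
((((M1 M2) M3) M4) M5): 43×11 by 11×46 → 43×46, cost 43·11·46 = 21758; cumulative 71208
Total: 71208 scalar multiplications.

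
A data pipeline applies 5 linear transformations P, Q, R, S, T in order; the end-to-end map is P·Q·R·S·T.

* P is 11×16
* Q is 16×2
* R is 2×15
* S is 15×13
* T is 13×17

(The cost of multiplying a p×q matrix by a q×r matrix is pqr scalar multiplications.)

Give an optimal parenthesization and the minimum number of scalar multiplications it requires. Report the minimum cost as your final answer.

1558

Adjacent pairs: PQ = 11·16·2 = 352; QR = 16·2·15 = 480; RS = 2·15·13 = 390; ST = 15·13·17 = 3315.
Length 3: P..R: k=1: 0+480+11·16·15=3120; k=2: 352+0+11·2·15=682 → min 682 | Q..S: k=2: 0+390+16·2·13=806; k=3: 480+0+16·15·13=3600 → min 806 | R..T: k=3: 0+3315+2·15·17=3825; k=4: 390+0+2·13·17=832 → min 832.
Length 4: P..S: k=1: 0+806+11·16·13=3094; k=2: 352+390+11·2·13=1028; k=3: 682+0+11·15·13=2827 → min 1028 | Q..T: k=2: 0+832+16·2·17=1376; k=3: 480+3315+16·15·17=7875; k=4: 806+0+16·13·17=4342 → min 1376.
Length 5: P..T: k=1: 0+1376+11·16·17=4368; k=2: 352+832+11·2·17=1558; k=3: 682+3315+11·15·17=6802; k=4: 1028+0+11·13·17=3459 → min 1558.
Optimal parenthesization: ((P·Q)·((R·S)·T)) with cost 1558.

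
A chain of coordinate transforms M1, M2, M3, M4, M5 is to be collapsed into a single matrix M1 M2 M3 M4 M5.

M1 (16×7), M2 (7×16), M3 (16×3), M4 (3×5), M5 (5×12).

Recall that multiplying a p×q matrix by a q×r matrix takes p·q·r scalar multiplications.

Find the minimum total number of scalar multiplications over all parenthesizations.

Adjacent pairs: M1M2 = 16·7·16 = 1792; M2M3 = 7·16·3 = 336; M3M4 = 16·3·5 = 240; M4M5 = 3·5·12 = 180.
Length 3: M1..M3: k=1: 0+336+16·7·3=672; k=2: 1792+0+16·16·3=2560 → min 672 | M2..M4: k=2: 0+240+7·16·5=800; k=3: 336+0+7·3·5=441 → min 441 | M3..M5: k=3: 0+180+16·3·12=756; k=4: 240+0+16·5·12=1200 → min 756.
Length 4: M1..M4: k=1: 0+441+16·7·5=1001; k=2: 1792+240+16·16·5=3312; k=3: 672+0+16·3·5=912 → min 912 | M2..M5: k=2: 0+756+7·16·12=2100; k=3: 336+180+7·3·12=768; k=4: 441+0+7·5·12=861 → min 768.
Length 5: M1..M5: k=1: 0+768+16·7·12=2112; k=2: 1792+756+16·16·12=5620; k=3: 672+180+16·3·12=1428; k=4: 912+0+16·5·12=1872 → min 1428.
Optimal order: ((M1 (M2 M3)) (M4 M5)) with cost 1428.

1428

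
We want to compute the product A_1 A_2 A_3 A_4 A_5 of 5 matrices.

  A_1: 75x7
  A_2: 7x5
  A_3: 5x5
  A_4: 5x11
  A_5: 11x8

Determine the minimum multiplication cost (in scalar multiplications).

5095

Adjacent pairs: A_1A_2 = 75·7·5 = 2625; A_2A_3 = 7·5·5 = 175; A_3A_4 = 5·5·11 = 275; A_4A_5 = 5·11·8 = 440.
Length 3: A_1..A_3: k=1: 0+175+75·7·5=2800; k=2: 2625+0+75·5·5=4500 → min 2800 | A_2..A_4: k=2: 0+275+7·5·11=660; k=3: 175+0+7·5·11=560 → min 560 | A_3..A_5: k=3: 0+440+5·5·8=640; k=4: 275+0+5·11·8=715 → min 640.
Length 4: A_1..A_4: k=1: 0+560+75·7·11=6335; k=2: 2625+275+75·5·11=7025; k=3: 2800+0+75·5·11=6925 → min 6335 | A_2..A_5: k=2: 0+640+7·5·8=920; k=3: 175+440+7·5·8=895; k=4: 560+0+7·11·8=1176 → min 895.
Length 5: A_1..A_5: k=1: 0+895+75·7·8=5095; k=2: 2625+640+75·5·8=6265; k=3: 2800+440+75·5·8=6240; k=4: 6335+0+75·11·8=12935 → min 5095.
Optimal order: (A_1 ((A_2 A_3) (A_4 A_5))) with cost 5095.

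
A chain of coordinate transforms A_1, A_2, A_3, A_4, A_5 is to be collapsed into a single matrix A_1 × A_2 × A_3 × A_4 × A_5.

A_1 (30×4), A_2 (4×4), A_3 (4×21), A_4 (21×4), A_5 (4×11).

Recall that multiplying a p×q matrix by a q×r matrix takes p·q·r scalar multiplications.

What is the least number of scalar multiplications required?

1896

Adjacent pairs: A_1A_2 = 30·4·4 = 480; A_2A_3 = 4·4·21 = 336; A_3A_4 = 4·21·4 = 336; A_4A_5 = 21·4·11 = 924.
Length 3: A_1..A_3: k=1: 0+336+30·4·21=2856; k=2: 480+0+30·4·21=3000 → min 2856 | A_2..A_4: k=2: 0+336+4·4·4=400; k=3: 336+0+4·21·4=672 → min 400 | A_3..A_5: k=3: 0+924+4·21·11=1848; k=4: 336+0+4·4·11=512 → min 512.
Length 4: A_1..A_4: k=1: 0+400+30·4·4=880; k=2: 480+336+30·4·4=1296; k=3: 2856+0+30·21·4=5376 → min 880 | A_2..A_5: k=2: 0+512+4·4·11=688; k=3: 336+924+4·21·11=2184; k=4: 400+0+4·4·11=576 → min 576.
Length 5: A_1..A_5: k=1: 0+576+30·4·11=1896; k=2: 480+512+30·4·11=2312; k=3: 2856+924+30·21·11=10710; k=4: 880+0+30·4·11=2200 → min 1896.
Optimal order: (A_1 × ((A_2 × (A_3 × A_4)) × A_5)) with cost 1896.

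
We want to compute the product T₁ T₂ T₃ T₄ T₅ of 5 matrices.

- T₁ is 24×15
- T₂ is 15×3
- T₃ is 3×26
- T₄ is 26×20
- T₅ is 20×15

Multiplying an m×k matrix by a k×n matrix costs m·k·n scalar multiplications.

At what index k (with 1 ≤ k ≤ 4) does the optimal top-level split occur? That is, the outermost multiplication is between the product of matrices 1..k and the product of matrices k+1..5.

2

Adjacent pairs: T₁T₂ = 24·15·3 = 1080; T₂T₃ = 15·3·26 = 1170; T₃T₄ = 3·26·20 = 1560; T₄T₅ = 26·20·15 = 7800.
Length 3: T₁..T₃: k=1: 0+1170+24·15·26=10530; k=2: 1080+0+24·3·26=2952 → min 2952 | T₂..T₄: k=2: 0+1560+15·3·20=2460; k=3: 1170+0+15·26·20=8970 → min 2460 | T₃..T₅: k=3: 0+7800+3·26·15=8970; k=4: 1560+0+3·20·15=2460 → min 2460.
Length 4: T₁..T₄: k=1: 0+2460+24·15·20=9660; k=2: 1080+1560+24·3·20=4080; k=3: 2952+0+24·26·20=15432 → min 4080 | T₂..T₅: k=2: 0+2460+15·3·15=3135; k=3: 1170+7800+15·26·15=14820; k=4: 2460+0+15·20·15=6960 → min 3135.
Top-level splits: k=1: (T₁..T₁)·(T₂..T₅) → 0+3135+24·15·15 = 8535; k=2: (T₁..T₂)·(T₃..T₅) → 1080+2460+24·3·15 = 4620; k=3: (T₁..T₃)·(T₄..T₅) → 2952+7800+24·26·15 = 20112; k=4: (T₁..T₄)·(T₅..T₅) → 4080+0+24·20·15 = 11280.
Best split is after T₂, i.e. k = 2.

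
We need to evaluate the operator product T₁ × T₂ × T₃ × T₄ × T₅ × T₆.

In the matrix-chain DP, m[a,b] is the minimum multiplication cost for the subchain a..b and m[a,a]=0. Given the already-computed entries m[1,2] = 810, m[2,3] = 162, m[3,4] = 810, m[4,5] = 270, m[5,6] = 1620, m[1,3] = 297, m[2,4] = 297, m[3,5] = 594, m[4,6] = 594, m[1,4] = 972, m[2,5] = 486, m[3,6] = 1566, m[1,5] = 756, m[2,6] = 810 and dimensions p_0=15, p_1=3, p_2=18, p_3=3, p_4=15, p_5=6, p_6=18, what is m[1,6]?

1620

m[1,6] = min over k∈[1,5] of m[1,k]+m[k+1,6]+p_{0}·p_k·p_{6}.
k=1: 0 + 810 + 15·3·18 = 1620; k=2: 810 + 1566 + 15·18·18 = 7236; k=3: 297 + 594 + 15·3·18 = 1701; k=4: 972 + 1620 + 15·15·18 = 6642; k=5: 756 + 0 + 15·6·18 = 2376.
Minimum: 1620 at k=1.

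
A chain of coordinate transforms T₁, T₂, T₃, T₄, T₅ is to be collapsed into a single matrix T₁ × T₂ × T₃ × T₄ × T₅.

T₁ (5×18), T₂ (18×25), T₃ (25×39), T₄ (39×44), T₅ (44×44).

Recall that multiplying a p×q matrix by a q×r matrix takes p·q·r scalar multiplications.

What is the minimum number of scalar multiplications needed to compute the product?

Adjacent pairs: T₁T₂ = 5·18·25 = 2250; T₂T₃ = 18·25·39 = 17550; T₃T₄ = 25·39·44 = 42900; T₄T₅ = 39·44·44 = 75504.
Length 3: T₁..T₃: k=1: 0+17550+5·18·39=21060; k=2: 2250+0+5·25·39=7125 → min 7125 | T₂..T₄: k=2: 0+42900+18·25·44=62700; k=3: 17550+0+18·39·44=48438 → min 48438 | T₃..T₅: k=3: 0+75504+25·39·44=118404; k=4: 42900+0+25·44·44=91300 → min 91300.
Length 4: T₁..T₄: k=1: 0+48438+5·18·44=52398; k=2: 2250+42900+5·25·44=50650; k=3: 7125+0+5·39·44=15705 → min 15705 | T₂..T₅: k=2: 0+91300+18·25·44=111100; k=3: 17550+75504+18·39·44=123942; k=4: 48438+0+18·44·44=83286 → min 83286.
Length 5: T₁..T₅: k=1: 0+83286+5·18·44=87246; k=2: 2250+91300+5·25·44=99050; k=3: 7125+75504+5·39·44=91209; k=4: 15705+0+5·44·44=25385 → min 25385.
Optimal order: ((((T₁ × T₂) × T₃) × T₄) × T₅) with cost 25385.

25385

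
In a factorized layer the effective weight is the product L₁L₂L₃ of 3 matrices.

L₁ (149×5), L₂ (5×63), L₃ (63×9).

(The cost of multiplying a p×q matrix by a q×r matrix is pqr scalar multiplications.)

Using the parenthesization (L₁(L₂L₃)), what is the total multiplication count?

(L₂L₃): 5×63 by 63×9 → 5×9, cost 5·63·9 = 2835
(L₁(L₂L₃)): 149×5 by 5×9 → 149×9, cost 149·5·9 = 6705; cumulative 9540
Total: 9540 scalar multiplications.

9540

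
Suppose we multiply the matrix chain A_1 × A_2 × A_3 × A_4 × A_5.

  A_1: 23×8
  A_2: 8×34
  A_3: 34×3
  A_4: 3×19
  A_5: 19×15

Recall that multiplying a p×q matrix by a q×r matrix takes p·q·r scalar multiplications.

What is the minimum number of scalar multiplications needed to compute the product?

Adjacent pairs: A_1A_2 = 23·8·34 = 6256; A_2A_3 = 8·34·3 = 816; A_3A_4 = 34·3·19 = 1938; A_4A_5 = 3·19·15 = 855.
Length 3: A_1..A_3: k=1: 0+816+23·8·3=1368; k=2: 6256+0+23·34·3=8602 → min 1368 | A_2..A_4: k=2: 0+1938+8·34·19=7106; k=3: 816+0+8·3·19=1272 → min 1272 | A_3..A_5: k=3: 0+855+34·3·15=2385; k=4: 1938+0+34·19·15=11628 → min 2385.
Length 4: A_1..A_4: k=1: 0+1272+23·8·19=4768; k=2: 6256+1938+23·34·19=23052; k=3: 1368+0+23·3·19=2679 → min 2679 | A_2..A_5: k=2: 0+2385+8·34·15=6465; k=3: 816+855+8·3·15=2031; k=4: 1272+0+8·19·15=3552 → min 2031.
Length 5: A_1..A_5: k=1: 0+2031+23·8·15=4791; k=2: 6256+2385+23·34·15=20371; k=3: 1368+855+23·3·15=3258; k=4: 2679+0+23·19·15=9234 → min 3258.
Optimal order: ((A_1 × (A_2 × A_3)) × (A_4 × A_5)) with cost 3258.

3258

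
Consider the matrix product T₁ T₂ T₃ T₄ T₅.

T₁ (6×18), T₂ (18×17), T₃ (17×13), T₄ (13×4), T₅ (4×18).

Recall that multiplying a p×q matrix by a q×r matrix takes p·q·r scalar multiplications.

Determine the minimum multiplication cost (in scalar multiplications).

2972

Adjacent pairs: T₁T₂ = 6·18·17 = 1836; T₂T₃ = 18·17·13 = 3978; T₃T₄ = 17·13·4 = 884; T₄T₅ = 13·4·18 = 936.
Length 3: T₁..T₃: k=1: 0+3978+6·18·13=5382; k=2: 1836+0+6·17·13=3162 → min 3162 | T₂..T₄: k=2: 0+884+18·17·4=2108; k=3: 3978+0+18·13·4=4914 → min 2108 | T₃..T₅: k=3: 0+936+17·13·18=4914; k=4: 884+0+17·4·18=2108 → min 2108.
Length 4: T₁..T₄: k=1: 0+2108+6·18·4=2540; k=2: 1836+884+6·17·4=3128; k=3: 3162+0+6·13·4=3474 → min 2540 | T₂..T₅: k=2: 0+2108+18·17·18=7616; k=3: 3978+936+18·13·18=9126; k=4: 2108+0+18·4·18=3404 → min 3404.
Length 5: T₁..T₅: k=1: 0+3404+6·18·18=5348; k=2: 1836+2108+6·17·18=5780; k=3: 3162+936+6·13·18=5502; k=4: 2540+0+6·4·18=2972 → min 2972.
Optimal order: ((T₁ (T₂ (T₃ T₄))) T₅) with cost 2972.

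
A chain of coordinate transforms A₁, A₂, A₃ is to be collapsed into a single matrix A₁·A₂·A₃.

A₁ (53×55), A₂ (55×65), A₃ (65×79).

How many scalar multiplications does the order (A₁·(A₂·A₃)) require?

(A₂·A₃): 55×65 by 65×79 → 55×79, cost 55·65·79 = 282425
(A₁·(A₂·A₃)): 53×55 by 55×79 → 53×79, cost 53·55·79 = 230285; cumulative 512710
Total: 512710 scalar multiplications.

512710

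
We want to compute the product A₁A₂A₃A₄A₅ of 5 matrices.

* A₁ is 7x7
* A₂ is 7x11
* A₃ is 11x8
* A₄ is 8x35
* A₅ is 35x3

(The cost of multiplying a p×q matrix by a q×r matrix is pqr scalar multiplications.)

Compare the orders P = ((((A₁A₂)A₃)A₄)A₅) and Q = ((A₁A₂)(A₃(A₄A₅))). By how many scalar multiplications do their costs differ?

Order P = ((((A₁A₂)A₃)A₄)A₅): (A₁A₂): 7×7 by 7×11 → 7×11, cost 7·7·11 = 539; ((A₁A₂)A₃): 7×11 by 11×8 → 7×8, cost 7·11·8 = 616; cumulative 1155; (((A₁A₂)A₃)A₄): 7×8 by 8×35 → 7×35, cost 7·8·35 = 1960; cumulative 3115; ((((A₁A₂)A₃)A₄)A₅): 7×35 by 35×3 → 7×3, cost 7·35·3 = 735; cumulative 3850. Total 3850.
Order Q = ((A₁A₂)(A₃(A₄A₅))): (A₁A₂): 7×7 by 7×11 → 7×11, cost 7·7·11 = 539; (A₄A₅): 8×35 by 35×3 → 8×3, cost 8·35·3 = 840; (A₃(A₄A₅)): 11×8 by 8×3 → 11×3, cost 11·8·3 = 264; cumulative 1104; ((A₁A₂)(A₃(A₄A₅))): 7×11 by 11×3 → 7×3, cost 7·11·3 = 231; cumulative 1874. Total 1874.
Difference: |3850 − 1874| = 1976.

1976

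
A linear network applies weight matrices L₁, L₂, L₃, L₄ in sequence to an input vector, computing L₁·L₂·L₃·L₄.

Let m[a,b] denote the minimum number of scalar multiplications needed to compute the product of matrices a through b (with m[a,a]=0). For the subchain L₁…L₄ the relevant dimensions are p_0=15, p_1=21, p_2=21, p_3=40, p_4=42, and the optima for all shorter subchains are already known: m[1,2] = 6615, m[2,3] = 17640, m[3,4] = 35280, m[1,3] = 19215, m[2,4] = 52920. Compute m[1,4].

m[1,4] = min over k∈[1,3] of m[1,k]+m[k+1,4]+p_{0}·p_k·p_{4}.
k=1: 0 + 52920 + 15·21·42 = 66150; k=2: 6615 + 35280 + 15·21·42 = 55125; k=3: 19215 + 0 + 15·40·42 = 44415.
Minimum: 44415 at k=3.

44415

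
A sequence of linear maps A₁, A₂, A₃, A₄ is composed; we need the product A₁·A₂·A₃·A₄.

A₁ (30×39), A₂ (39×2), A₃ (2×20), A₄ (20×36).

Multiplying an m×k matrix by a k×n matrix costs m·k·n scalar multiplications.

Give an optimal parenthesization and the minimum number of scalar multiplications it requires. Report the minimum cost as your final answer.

Adjacent pairs: A₁A₂ = 30·39·2 = 2340; A₂A₃ = 39·2·20 = 1560; A₃A₄ = 2·20·36 = 1440.
Length 3: A₁..A₃: k=1: 0+1560+30·39·20=24960; k=2: 2340+0+30·2·20=3540 → min 3540 | A₂..A₄: k=2: 0+1440+39·2·36=4248; k=3: 1560+0+39·20·36=29640 → min 4248.
Length 4: A₁..A₄: k=1: 0+4248+30·39·36=46368; k=2: 2340+1440+30·2·36=5940; k=3: 3540+0+30·20·36=25140 → min 5940.
Optimal parenthesization: ((A₁·A₂)·(A₃·A₄)) with cost 5940.

5940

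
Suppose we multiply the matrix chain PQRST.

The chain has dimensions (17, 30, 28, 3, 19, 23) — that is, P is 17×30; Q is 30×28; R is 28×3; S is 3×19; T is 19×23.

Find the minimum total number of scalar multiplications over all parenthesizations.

6534

Adjacent pairs: PQ = 17·30·28 = 14280; QR = 30·28·3 = 2520; RS = 28·3·19 = 1596; ST = 3·19·23 = 1311.
Length 3: P..R: k=1: 0+2520+17·30·3=4050; k=2: 14280+0+17·28·3=15708 → min 4050 | Q..S: k=2: 0+1596+30·28·19=17556; k=3: 2520+0+30·3·19=4230 → min 4230 | R..T: k=3: 0+1311+28·3·23=3243; k=4: 1596+0+28·19·23=13832 → min 3243.
Length 4: P..S: k=1: 0+4230+17·30·19=13920; k=2: 14280+1596+17·28·19=24920; k=3: 4050+0+17·3·19=5019 → min 5019 | Q..T: k=2: 0+3243+30·28·23=22563; k=3: 2520+1311+30·3·23=5901; k=4: 4230+0+30·19·23=17340 → min 5901.
Length 5: P..T: k=1: 0+5901+17·30·23=17631; k=2: 14280+3243+17·28·23=28471; k=3: 4050+1311+17·3·23=6534; k=4: 5019+0+17·19·23=12448 → min 6534.
Optimal order: ((P(QR))(ST)) with cost 6534.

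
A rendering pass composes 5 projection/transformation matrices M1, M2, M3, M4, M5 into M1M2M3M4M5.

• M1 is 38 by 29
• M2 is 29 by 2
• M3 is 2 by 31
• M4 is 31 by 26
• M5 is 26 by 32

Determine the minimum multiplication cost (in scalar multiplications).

7912

Adjacent pairs: M1M2 = 38·29·2 = 2204; M2M3 = 29·2·31 = 1798; M3M4 = 2·31·26 = 1612; M4M5 = 31·26·32 = 25792.
Length 3: M1..M3: k=1: 0+1798+38·29·31=35960; k=2: 2204+0+38·2·31=4560 → min 4560 | M2..M4: k=2: 0+1612+29·2·26=3120; k=3: 1798+0+29·31·26=25172 → min 3120 | M3..M5: k=3: 0+25792+2·31·32=27776; k=4: 1612+0+2·26·32=3276 → min 3276.
Length 4: M1..M4: k=1: 0+3120+38·29·26=31772; k=2: 2204+1612+38·2·26=5792; k=3: 4560+0+38·31·26=35188 → min 5792 | M2..M5: k=2: 0+3276+29·2·32=5132; k=3: 1798+25792+29·31·32=56358; k=4: 3120+0+29·26·32=27248 → min 5132.
Length 5: M1..M5: k=1: 0+5132+38·29·32=40396; k=2: 2204+3276+38·2·32=7912; k=3: 4560+25792+38·31·32=68048; k=4: 5792+0+38·26·32=37408 → min 7912.
Optimal order: ((M1M2)((M3M4)M5)) with cost 7912.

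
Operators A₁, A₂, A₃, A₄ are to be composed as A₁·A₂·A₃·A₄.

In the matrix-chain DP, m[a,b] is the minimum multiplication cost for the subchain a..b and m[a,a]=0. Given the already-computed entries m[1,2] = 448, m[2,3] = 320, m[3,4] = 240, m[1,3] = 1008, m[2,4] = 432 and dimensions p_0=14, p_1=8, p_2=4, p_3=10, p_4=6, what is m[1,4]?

1024

m[1,4] = min over k∈[1,3] of m[1,k]+m[k+1,4]+p_{0}·p_k·p_{4}.
k=1: 0 + 432 + 14·8·6 = 1104; k=2: 448 + 240 + 14·4·6 = 1024; k=3: 1008 + 0 + 14·10·6 = 1848.
Minimum: 1024 at k=2.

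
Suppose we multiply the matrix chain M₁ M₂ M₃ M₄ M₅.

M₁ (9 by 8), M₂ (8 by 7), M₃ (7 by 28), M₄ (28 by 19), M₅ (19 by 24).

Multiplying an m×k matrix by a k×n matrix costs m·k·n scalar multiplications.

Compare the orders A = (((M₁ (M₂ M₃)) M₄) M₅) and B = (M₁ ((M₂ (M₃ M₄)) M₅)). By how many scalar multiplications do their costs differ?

Order A = (((M₁ (M₂ M₃)) M₄) M₅): (M₂ M₃): 8×7 by 7×28 → 8×28, cost 8·7·28 = 1568; (M₁ (M₂ M₃)): 9×8 by 8×28 → 9×28, cost 9·8·28 = 2016; cumulative 3584; ((M₁ (M₂ M₃)) M₄): 9×28 by 28×19 → 9×19, cost 9·28·19 = 4788; cumulative 8372; (((M₁ (M₂ M₃)) M₄) M₅): 9×19 by 19×24 → 9×24, cost 9·19·24 = 4104; cumulative 12476. Total 12476.
Order B = (M₁ ((M₂ (M₃ M₄)) M₅)): (M₃ M₄): 7×28 by 28×19 → 7×19, cost 7·28·19 = 3724; (M₂ (M₃ M₄)): 8×7 by 7×19 → 8×19, cost 8·7·19 = 1064; cumulative 4788; ((M₂ (M₃ M₄)) M₅): 8×19 by 19×24 → 8×24, cost 8·19·24 = 3648; cumulative 8436; (M₁ ((M₂ (M₃ M₄)) M₅)): 9×8 by 8×24 → 9×24, cost 9·8·24 = 1728; cumulative 10164. Total 10164.
Difference: |12476 − 10164| = 2312.

2312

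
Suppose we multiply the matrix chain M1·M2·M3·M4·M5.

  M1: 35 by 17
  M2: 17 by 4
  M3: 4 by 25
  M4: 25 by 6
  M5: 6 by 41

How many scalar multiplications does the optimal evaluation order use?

Adjacent pairs: M1M2 = 35·17·4 = 2380; M2M3 = 17·4·25 = 1700; M3M4 = 4·25·6 = 600; M4M5 = 25·6·41 = 6150.
Length 3: M1..M3: k=1: 0+1700+35·17·25=16575; k=2: 2380+0+35·4·25=5880 → min 5880 | M2..M4: k=2: 0+600+17·4·6=1008; k=3: 1700+0+17·25·6=4250 → min 1008 | M3..M5: k=3: 0+6150+4·25·41=10250; k=4: 600+0+4·6·41=1584 → min 1584.
Length 4: M1..M4: k=1: 0+1008+35·17·6=4578; k=2: 2380+600+35·4·6=3820; k=3: 5880+0+35·25·6=11130 → min 3820 | M2..M5: k=2: 0+1584+17·4·41=4372; k=3: 1700+6150+17·25·41=25275; k=4: 1008+0+17·6·41=5190 → min 4372.
Length 5: M1..M5: k=1: 0+4372+35·17·41=28767; k=2: 2380+1584+35·4·41=9704; k=3: 5880+6150+35·25·41=47905; k=4: 3820+0+35·6·41=12430 → min 9704.
Optimal order: ((M1·M2)·((M3·M4)·M5)) with cost 9704.

9704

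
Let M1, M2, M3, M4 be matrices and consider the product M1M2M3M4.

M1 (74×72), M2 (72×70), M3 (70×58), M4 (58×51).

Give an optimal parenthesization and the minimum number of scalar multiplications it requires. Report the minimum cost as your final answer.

735828

Adjacent pairs: M1M2 = 74·72·70 = 372960; M2M3 = 72·70·58 = 292320; M3M4 = 70·58·51 = 207060.
Length 3: M1..M3: k=1: 0+292320+74·72·58=601344; k=2: 372960+0+74·70·58=673400 → min 601344 | M2..M4: k=2: 0+207060+72·70·51=464100; k=3: 292320+0+72·58·51=505296 → min 464100.
Length 4: M1..M4: k=1: 0+464100+74·72·51=735828; k=2: 372960+207060+74·70·51=844200; k=3: 601344+0+74·58·51=820236 → min 735828.
Optimal parenthesization: (M1(M2(M3M4))) with cost 735828.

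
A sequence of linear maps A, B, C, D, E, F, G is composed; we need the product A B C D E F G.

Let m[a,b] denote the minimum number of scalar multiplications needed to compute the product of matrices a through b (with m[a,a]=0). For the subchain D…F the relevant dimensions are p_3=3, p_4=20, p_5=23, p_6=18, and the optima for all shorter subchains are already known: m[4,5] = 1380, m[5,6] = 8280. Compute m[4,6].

m[4,6] = min over k∈[4,5] of m[4,k]+m[k+1,6]+p_{3}·p_k·p_{6}.
k=4: 0 + 8280 + 3·20·18 = 9360; k=5: 1380 + 0 + 3·23·18 = 2622.
Minimum: 2622 at k=5.

2622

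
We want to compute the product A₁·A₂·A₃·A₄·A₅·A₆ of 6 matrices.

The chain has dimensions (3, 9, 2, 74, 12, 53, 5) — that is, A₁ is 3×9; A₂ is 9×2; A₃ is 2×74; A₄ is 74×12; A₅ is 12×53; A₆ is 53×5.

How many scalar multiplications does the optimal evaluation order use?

3662

Adjacent pairs: A₁A₂ = 3·9·2 = 54; A₂A₃ = 9·2·74 = 1332; A₃A₄ = 2·74·12 = 1776; A₄A₅ = 74·12·53 = 47064; A₅A₆ = 12·53·5 = 3180.
Length 3: A₁..A₃: k=1: 0+1332+3·9·74=3330; k=2: 54+0+3·2·74=498 → min 498 | A₂..A₄: k=2: 0+1776+9·2·12=1992; k=3: 1332+0+9·74·12=9324 → min 1992 | A₃..A₅: k=3: 0+47064+2·74·53=54908; k=4: 1776+0+2·12·53=3048 → min 3048 | A₄..A₆: k=4: 0+3180+74·12·5=7620; k=5: 47064+0+74·53·5=66674 → min 7620.
Length 4: A₁..A₄: k=1: 0+1992+3·9·12=2316; k=2: 54+1776+3·2·12=1902; k=3: 498+0+3·74·12=3162 → min 1902 | A₂..A₅: k=2: 0+3048+9·2·53=4002; k=3: 1332+47064+9·74·53=83694; k=4: 1992+0+9·12·53=7716 → min 4002 | A₃..A₆: k=3: 0+7620+2·74·5=8360; k=4: 1776+3180+2·12·5=5076; k=5: 3048+0+2·53·5=3578 → min 3578.
Length 5: A₁..A₅: k=1: 0+4002+3·9·53=5433; k=2: 54+3048+3·2·53=3420; k=3: 498+47064+3·74·53=59328; k=4: 1902+0+3·12·53=3810 → min 3420 | A₂..A₆: k=2: 0+3578+9·2·5=3668; k=3: 1332+7620+9·74·5=12282; k=4: 1992+3180+9·12·5=5712; k=5: 4002+0+9·53·5=6387 → min 3668.
Length 6: A₁..A₆: k=1: 0+3668+3·9·5=3803; k=2: 54+3578+3·2·5=3662; k=3: 498+7620+3·74·5=9228; k=4: 1902+3180+3·12·5=5262; k=5: 3420+0+3·53·5=4215 → min 3662.
Optimal order: ((A₁·A₂)·(((A₃·A₄)·A₅)·A₆)) with cost 3662.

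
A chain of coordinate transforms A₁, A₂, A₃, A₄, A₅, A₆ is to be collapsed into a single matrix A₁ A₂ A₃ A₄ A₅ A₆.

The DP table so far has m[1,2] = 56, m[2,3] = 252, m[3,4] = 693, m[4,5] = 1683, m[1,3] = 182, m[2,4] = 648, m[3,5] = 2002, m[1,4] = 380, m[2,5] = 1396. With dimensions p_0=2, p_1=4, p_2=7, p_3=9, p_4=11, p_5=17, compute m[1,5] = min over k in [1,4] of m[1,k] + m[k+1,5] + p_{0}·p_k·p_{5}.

754

m[1,5] = min over k∈[1,4] of m[1,k]+m[k+1,5]+p_{0}·p_k·p_{5}.
k=1: 0 + 1396 + 2·4·17 = 1532; k=2: 56 + 2002 + 2·7·17 = 2296; k=3: 182 + 1683 + 2·9·17 = 2171; k=4: 380 + 0 + 2·11·17 = 754.
Minimum: 754 at k=4.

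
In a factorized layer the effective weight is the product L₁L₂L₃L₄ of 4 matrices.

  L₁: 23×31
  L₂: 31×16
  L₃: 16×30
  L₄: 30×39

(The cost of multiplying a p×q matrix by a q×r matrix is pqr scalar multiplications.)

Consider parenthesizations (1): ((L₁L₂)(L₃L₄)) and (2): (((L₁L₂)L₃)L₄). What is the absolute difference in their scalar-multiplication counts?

4878

Order (1) = ((L₁L₂)(L₃L₄)): (L₁L₂): 23×31 by 31×16 → 23×16, cost 23·31·16 = 11408; (L₃L₄): 16×30 by 30×39 → 16×39, cost 16·30·39 = 18720; ((L₁L₂)(L₃L₄)): 23×16 by 16×39 → 23×39, cost 23·16·39 = 14352; cumulative 44480. Total 44480.
Order (2) = (((L₁L₂)L₃)L₄): (L₁L₂): 23×31 by 31×16 → 23×16, cost 23·31·16 = 11408; ((L₁L₂)L₃): 23×16 by 16×30 → 23×30, cost 23·16·30 = 11040; cumulative 22448; (((L₁L₂)L₃)L₄): 23×30 by 30×39 → 23×39, cost 23·30·39 = 26910; cumulative 49358. Total 49358.
Difference: |44480 − 49358| = 4878.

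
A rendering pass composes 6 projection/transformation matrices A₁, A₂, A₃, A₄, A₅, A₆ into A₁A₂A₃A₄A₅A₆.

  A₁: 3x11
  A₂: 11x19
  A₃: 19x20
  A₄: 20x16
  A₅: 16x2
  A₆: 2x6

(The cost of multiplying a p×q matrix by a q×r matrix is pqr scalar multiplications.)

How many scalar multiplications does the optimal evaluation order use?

Adjacent pairs: A₁A₂ = 3·11·19 = 627; A₂A₃ = 11·19·20 = 4180; A₃A₄ = 19·20·16 = 6080; A₄A₅ = 20·16·2 = 640; A₅A₆ = 16·2·6 = 192.
Length 3: A₁..A₃: k=1: 0+4180+3·11·20=4840; k=2: 627+0+3·19·20=1767 → min 1767 | A₂..A₄: k=2: 0+6080+11·19·16=9424; k=3: 4180+0+11·20·16=7700 → min 7700 | A₃..A₅: k=3: 0+640+19·20·2=1400; k=4: 6080+0+19·16·2=6688 → min 1400 | A₄..A₆: k=4: 0+192+20·16·6=2112; k=5: 640+0+20·2·6=880 → min 880.
Length 4: A₁..A₄: k=1: 0+7700+3·11·16=8228; k=2: 627+6080+3·19·16=7619; k=3: 1767+0+3·20·16=2727 → min 2727 | A₂..A₅: k=2: 0+1400+11·19·2=1818; k=3: 4180+640+11·20·2=5260; k=4: 7700+0+11·16·2=8052 → min 1818 | A₃..A₆: k=3: 0+880+19·20·6=3160; k=4: 6080+192+19·16·6=8096; k=5: 1400+0+19·2·6=1628 → min 1628.
Length 5: A₁..A₅: k=1: 0+1818+3·11·2=1884; k=2: 627+1400+3·19·2=2141; k=3: 1767+640+3·20·2=2527; k=4: 2727+0+3·16·2=2823 → min 1884 | A₂..A₆: k=2: 0+1628+11·19·6=2882; k=3: 4180+880+11·20·6=6380; k=4: 7700+192+11·16·6=8948; k=5: 1818+0+11·2·6=1950 → min 1950.
Length 6: A₁..A₆: k=1: 0+1950+3·11·6=2148; k=2: 627+1628+3·19·6=2597; k=3: 1767+880+3·20·6=3007; k=4: 2727+192+3·16·6=3207; k=5: 1884+0+3·2·6=1920 → min 1920.
Optimal order: ((A₁(A₂(A₃(A₄A₅))))A₆) with cost 1920.

1920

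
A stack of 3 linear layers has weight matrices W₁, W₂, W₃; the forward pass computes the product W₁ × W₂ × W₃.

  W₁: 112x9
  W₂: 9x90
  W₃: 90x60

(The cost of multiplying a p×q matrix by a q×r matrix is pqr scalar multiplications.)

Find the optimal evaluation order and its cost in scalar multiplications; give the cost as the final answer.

(W₁ × (W₂ × W₃)): cost 109080.
((W₁ × W₂) × W₃): cost 695520.
Optimal: (W₁ × (W₂ × W₃)) with cost 109080.

109080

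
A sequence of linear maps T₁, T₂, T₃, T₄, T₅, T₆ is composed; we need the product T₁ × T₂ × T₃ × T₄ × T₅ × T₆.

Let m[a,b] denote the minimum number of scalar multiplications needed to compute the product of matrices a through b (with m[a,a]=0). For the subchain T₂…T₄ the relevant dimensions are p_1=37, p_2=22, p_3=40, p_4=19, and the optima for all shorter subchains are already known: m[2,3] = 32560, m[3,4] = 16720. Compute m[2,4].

32186

m[2,4] = min over k∈[2,3] of m[2,k]+m[k+1,4]+p_{1}·p_k·p_{4}.
k=2: 0 + 16720 + 37·22·19 = 32186; k=3: 32560 + 0 + 37·40·19 = 60680.
Minimum: 32186 at k=2.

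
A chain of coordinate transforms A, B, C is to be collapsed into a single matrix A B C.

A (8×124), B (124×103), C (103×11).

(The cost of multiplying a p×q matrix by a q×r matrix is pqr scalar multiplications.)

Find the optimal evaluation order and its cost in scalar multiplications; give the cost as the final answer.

(A (B C)): cost 151404.
((A B) C): cost 111240.
Optimal: ((A B) C) with cost 111240.

111240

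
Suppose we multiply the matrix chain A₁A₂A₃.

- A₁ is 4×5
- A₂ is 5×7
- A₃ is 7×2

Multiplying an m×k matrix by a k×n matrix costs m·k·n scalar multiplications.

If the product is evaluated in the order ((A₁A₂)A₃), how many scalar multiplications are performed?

(A₁A₂): 4×5 by 5×7 → 4×7, cost 4·5·7 = 140
((A₁A₂)A₃): 4×7 by 7×2 → 4×2, cost 4·7·2 = 56; cumulative 196
Total: 196 scalar multiplications.

196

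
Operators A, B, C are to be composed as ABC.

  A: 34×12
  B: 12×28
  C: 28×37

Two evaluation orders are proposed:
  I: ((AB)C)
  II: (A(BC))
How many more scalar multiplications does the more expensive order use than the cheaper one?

Order I = ((AB)C): (AB): 34×12 by 12×28 → 34×28, cost 34·12·28 = 11424; ((AB)C): 34×28 by 28×37 → 34×37, cost 34·28·37 = 35224; cumulative 46648. Total 46648.
Order II = (A(BC)): (BC): 12×28 by 28×37 → 12×37, cost 12·28·37 = 12432; (A(BC)): 34×12 by 12×37 → 34×37, cost 34·12·37 = 15096; cumulative 27528. Total 27528.
Difference: |46648 − 27528| = 19120.

19120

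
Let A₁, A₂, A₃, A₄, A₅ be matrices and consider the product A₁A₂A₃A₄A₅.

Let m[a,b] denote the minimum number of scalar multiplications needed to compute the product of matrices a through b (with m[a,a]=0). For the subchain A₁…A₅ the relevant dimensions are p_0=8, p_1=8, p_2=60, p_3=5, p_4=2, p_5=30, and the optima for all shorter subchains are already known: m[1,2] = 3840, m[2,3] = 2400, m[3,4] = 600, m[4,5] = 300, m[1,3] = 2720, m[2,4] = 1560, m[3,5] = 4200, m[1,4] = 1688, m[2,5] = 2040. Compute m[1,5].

m[1,5] = min over k∈[1,4] of m[1,k]+m[k+1,5]+p_{0}·p_k·p_{5}.
k=1: 0 + 2040 + 8·8·30 = 3960; k=2: 3840 + 4200 + 8·60·30 = 22440; k=3: 2720 + 300 + 8·5·30 = 4220; k=4: 1688 + 0 + 8·2·30 = 2168.
Minimum: 2168 at k=4.

2168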